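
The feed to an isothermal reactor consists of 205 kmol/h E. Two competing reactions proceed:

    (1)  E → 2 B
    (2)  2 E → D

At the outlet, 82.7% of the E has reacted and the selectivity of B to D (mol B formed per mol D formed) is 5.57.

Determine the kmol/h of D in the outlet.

Conversion of E: E consumed = 0.827 × 205 = 169.5 kmol/h = 1ξ₁ + 2ξ₂.
Selectivity: 2ξ₁ / (1ξ₂) = 5.57 → ξ₁ = 2.785 ξ₂.
Substitute: (1·2.785 + 2) ξ₂ = 169.5 → ξ₂ = 35.43 kmol/h, ξ₁ = 98.67 kmol/h.
Outlet amounts (n = n₀ + Σ ν·ξ):
  E: 205 − 1(98.67) − 2(35.43) = 35.46
  B: 0 + 2(98.67) = 197.3
  D: 0 + 1(35.43) = 35.43

35.4 kmol/h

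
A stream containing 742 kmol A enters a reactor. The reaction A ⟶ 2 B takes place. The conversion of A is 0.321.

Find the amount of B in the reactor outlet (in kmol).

A reacted = 0.321 × 742 = 238.2 kmol; ν_A = −1, so ξ = 238.2/1 = 238.2 kmol.
Outlet amounts (n = n₀ + ν ξ):
  A: 742 − 1(238.2) = 503.8
  B: 0 + 2(238.2) = 476.4

476 kmol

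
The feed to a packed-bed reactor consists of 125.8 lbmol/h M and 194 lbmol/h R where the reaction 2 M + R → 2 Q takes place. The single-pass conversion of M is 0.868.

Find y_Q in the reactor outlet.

M reacted = 0.868 × 125.8 = 109.2 lbmol/h; ν_M = −2, so ξ = 109.2/2 = 54.6 lbmol/h.
Outlet amounts (n = n₀ + ν ξ):
  M: 125.8 − 2(54.6) = 16.61
  R: 194 − 1(54.6) = 139.4
  Q: 0 + 2(54.6) = 109.2
Total out = 265.2 lbmol/h; y_Q = 109.2 / 265.2 = 0.4117.

0.412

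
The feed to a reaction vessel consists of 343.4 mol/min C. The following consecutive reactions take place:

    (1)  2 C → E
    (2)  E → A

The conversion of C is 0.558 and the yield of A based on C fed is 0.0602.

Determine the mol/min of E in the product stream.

Conversion of C: C consumed = 2ξ₁ = 0.558 × 343.4 → ξ₁ = 95.81 mol/min.
Yield of A: 1ξ₂ / 343.4 = 0.0602 → ξ₂ = 20.67 mol/min.
Outlet amounts (n = n₀ + Σ ν·ξ):
  C: 343.4 − 2(95.81) = 151.8
  E: 0 + 1(95.81) − 1(20.67) = 75.14
  A: 0 + 1(20.67) = 20.67

75.1 mol/min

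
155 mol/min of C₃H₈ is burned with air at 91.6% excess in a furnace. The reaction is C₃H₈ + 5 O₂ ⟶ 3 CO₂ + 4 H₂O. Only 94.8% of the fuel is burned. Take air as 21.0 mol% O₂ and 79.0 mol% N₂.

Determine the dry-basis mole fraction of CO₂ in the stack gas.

Stoichiometric O₂ = 5 × 155 = 775 mol/min; O₂ fed = 775 × 1.916 = 1485 mol/min.
N₂ fed = 1485 × 79/21 = 5586 mol/min.
Fuel reacted = 0.948 × 155 → ξ = 146.9 mol/min.
Outlet (n = n₀ + ν ξ):
  C₃H₈: 155 − 1(146.9) = 8.06
  O₂: 1485 − 5(146.9) = 750.2
  N₂: 5586 (inert)
  CO₂: 0 + 3(146.9) = 440.8
  H₂O: 0 + 4(146.9) = 587.8
Dry total = 6785 mol/min; y_CO₂ (dry) = 440.8 / 6785 = 0.06497.

0.065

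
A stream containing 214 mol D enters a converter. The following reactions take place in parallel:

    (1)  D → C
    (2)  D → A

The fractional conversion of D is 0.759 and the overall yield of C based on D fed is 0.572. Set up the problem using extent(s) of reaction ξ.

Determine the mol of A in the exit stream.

40 mol

Yield of C: 1ξ₁ / 214 = 0.572 → ξ₁ = 122.4 mol.
Conversion of D: 1ξ₁ + 1ξ₂ = 0.759 × 214 = 162.4 → ξ₂ = 40.02 mol.
Outlet amounts (n = n₀ + Σ ν·ξ):
  D: 214 − 1(122.4) − 1(40.02) = 51.57
  C: 0 + 1(122.4) = 122.4
  A: 0 + 1(40.02) = 40.02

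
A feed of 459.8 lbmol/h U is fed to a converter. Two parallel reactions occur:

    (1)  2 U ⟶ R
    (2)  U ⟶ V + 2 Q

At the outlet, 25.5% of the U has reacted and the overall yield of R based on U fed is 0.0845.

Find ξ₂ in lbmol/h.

ξ₂ = 39.5 lbmol/h

Yield of R: 1ξ₁ / 459.8 = 0.0845 → ξ₁ = 38.85 lbmol/h.
Conversion of U: 2ξ₁ + 1ξ₂ = 0.255 × 459.8 = 117.2 → ξ₂ = 39.54 lbmol/h.
Outlet amounts (n = n₀ + Σ ν·ξ):
  U: 459.8 − 2(38.85) − 1(39.54) = 342.6
  R: 0 + 1(38.85) = 38.85
  V: 0 + 1(39.54) = 39.54
  Q: 0 + 2(39.54) = 79.09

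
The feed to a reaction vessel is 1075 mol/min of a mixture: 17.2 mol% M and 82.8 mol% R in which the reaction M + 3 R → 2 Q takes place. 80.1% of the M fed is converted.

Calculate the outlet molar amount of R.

446 mol/min

M reacted = 0.801 × 184.9 = 148.1 mol/min; ν_M = −1, so ξ = 148.1/1 = 148.1 mol/min.
Outlet amounts (n = n₀ + ν ξ):
  M: 184.9 − 1(148.1) = 36.8
  R: 890.1 − 3(148.1) = 445.8
  Q: 0 + 2(148.1) = 296.2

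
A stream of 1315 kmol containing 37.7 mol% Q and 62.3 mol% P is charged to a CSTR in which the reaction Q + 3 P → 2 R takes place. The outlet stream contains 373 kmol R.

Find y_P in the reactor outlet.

For R: n = n₀ + 2ξ → 373 = 0 + 2ξ, giving ξ = 186.5 kmol.
Outlet amounts (n = n₀ + ν ξ):
  Q: 495.8 − 1(186.5) = 309.3
  P: 819.2 − 3(186.5) = 259.7
  R: 0 + 2(186.5) = 373
Total out = 942 kmol; y_P = 259.7 / 942 = 0.2757.

0.276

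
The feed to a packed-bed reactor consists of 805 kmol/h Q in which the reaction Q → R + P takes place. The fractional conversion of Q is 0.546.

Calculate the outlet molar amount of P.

440 kmol/h

Q reacted = 0.546 × 805 = 439.5 kmol/h; ν_Q = −1, so ξ = 439.5/1 = 439.5 kmol/h.
Outlet amounts (n = n₀ + ν ξ):
  Q: 805 − 1(439.5) = 365.5
  R: 0 + 1(439.5) = 439.5
  P: 0 + 1(439.5) = 439.5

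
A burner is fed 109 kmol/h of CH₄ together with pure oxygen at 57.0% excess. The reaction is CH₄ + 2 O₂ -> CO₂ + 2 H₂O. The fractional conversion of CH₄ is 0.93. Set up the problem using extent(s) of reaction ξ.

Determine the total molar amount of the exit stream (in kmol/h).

Stoichiometric O₂ = 2 × 109 = 218 kmol/h; O₂ fed = 218 × 1.570 = 342.3 kmol/h.
Fuel reacted = 0.93 × 109 → ξ = 101.4 kmol/h.
Outlet (n = n₀ + ν ξ):
  CH₄: 109 − 1(101.4) = 7.63
  O₂: 342.3 − 2(101.4) = 139.5
  CO₂: 0 + 1(101.4) = 101.4
  H₂O: 0 + 2(101.4) = 202.7
Total out = 7.63 + 139.5 + 101.4 + 202.7 = 451.3 kmol/h.

451 kmol/h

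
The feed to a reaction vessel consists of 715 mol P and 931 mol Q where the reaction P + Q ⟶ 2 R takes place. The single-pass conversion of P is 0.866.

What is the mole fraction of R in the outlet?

0.752

P reacted = 0.866 × 715 = 619.2 mol; ν_P = −1, so ξ = 619.2/1 = 619.2 mol.
Outlet amounts (n = n₀ + ν ξ):
  P: 715 − 1(619.2) = 95.81
  Q: 931 − 1(619.2) = 311.8
  R: 0 + 2(619.2) = 1238
Total out = 1646 mol; y_R = 1238 / 1646 = 0.7524.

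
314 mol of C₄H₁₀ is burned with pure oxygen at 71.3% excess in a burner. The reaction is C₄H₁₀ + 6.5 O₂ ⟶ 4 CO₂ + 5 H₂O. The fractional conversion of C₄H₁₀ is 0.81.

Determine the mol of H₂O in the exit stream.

1270 mol

Stoichiometric O₂ = 6.5 × 314 = 2041 mol; O₂ fed = 2041 × 1.713 = 3496 mol.
Fuel reacted = 0.81 × 314 → ξ = 254.3 mol.
Outlet (n = n₀ + ν ξ):
  C₄H₁₀: 314 − 1(254.3) = 59.66
  O₂: 3496 − 6.5(254.3) = 1843
  CO₂: 0 + 4(254.3) = 1017
  H₂O: 0 + 5(254.3) = 1272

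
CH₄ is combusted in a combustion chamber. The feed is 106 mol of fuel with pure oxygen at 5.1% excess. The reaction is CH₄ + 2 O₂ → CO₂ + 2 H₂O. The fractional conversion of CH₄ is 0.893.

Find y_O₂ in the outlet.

0.102

Stoichiometric O₂ = 2 × 106 = 212 mol; O₂ fed = 212 × 1.051 = 222.8 mol.
Fuel reacted = 0.893 × 106 → ξ = 94.66 mol.
Outlet (n = n₀ + ν ξ):
  CH₄: 106 − 1(94.66) = 11.34
  O₂: 222.8 − 2(94.66) = 33.5
  CO₂: 0 + 1(94.66) = 94.66
  H₂O: 0 + 2(94.66) = 189.3
Total out = 328.8 mol; y_O₂ = 33.5 / 328.8 = 0.1019.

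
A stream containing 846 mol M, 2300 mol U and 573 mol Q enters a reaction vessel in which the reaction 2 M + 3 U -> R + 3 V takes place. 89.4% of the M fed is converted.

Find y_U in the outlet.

0.349

M reacted = 0.894 × 846 = 756.3 mol; ν_M = −2, so ξ = 756.3/2 = 378.2 mol.
Outlet amounts (n = n₀ + ν ξ):
  M: 846 − 2(378.2) = 89.68
  U: 2300 − 3(378.2) = 1166
  R: 0 + 1(378.2) = 378.2
  V: 0 + 3(378.2) = 1134
  Q: 573 (inert)
Total out = 3341 mol; y_U = 1166 / 3341 = 0.3489.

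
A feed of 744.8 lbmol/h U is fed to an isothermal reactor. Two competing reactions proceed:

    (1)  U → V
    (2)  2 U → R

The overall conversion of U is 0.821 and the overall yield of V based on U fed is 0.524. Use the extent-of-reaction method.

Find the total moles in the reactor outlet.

Yield of V: 1ξ₁ / 744.8 = 0.524 → ξ₁ = 390.3 lbmol/h.
Conversion of U: 1ξ₁ + 2ξ₂ = 0.821 × 744.8 = 611.5 → ξ₂ = 110.6 lbmol/h.
Outlet amounts (n = n₀ + Σ ν·ξ):
  U: 744.8 − 1(390.3) − 2(110.6) = 133.3
  V: 0 + 1(390.3) = 390.3
  R: 0 + 1(110.6) = 110.6
Total out = 133.3 + 390.3 + 110.6 = 634.2 lbmol/h.

634 lbmol/h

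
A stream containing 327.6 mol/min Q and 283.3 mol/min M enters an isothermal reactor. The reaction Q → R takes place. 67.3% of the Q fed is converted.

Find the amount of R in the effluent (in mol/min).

220 mol/min

Q reacted = 0.673 × 327.6 = 220.5 mol/min; ν_Q = −1, so ξ = 220.5/1 = 220.5 mol/min.
Outlet amounts (n = n₀ + ν ξ):
  Q: 327.6 − 1(220.5) = 107.1
  R: 0 + 1(220.5) = 220.5
  M: 283.3 (inert)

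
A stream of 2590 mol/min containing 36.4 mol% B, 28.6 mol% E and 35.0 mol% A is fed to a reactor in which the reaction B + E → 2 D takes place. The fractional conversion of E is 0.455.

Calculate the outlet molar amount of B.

606 mol/min

E reacted = 0.455 × 740.7 = 337 mol/min; ν_E = −1, so ξ = 337/1 = 337 mol/min.
Outlet amounts (n = n₀ + ν ξ):
  B: 942.8 − 1(337) = 605.7
  E: 740.7 − 1(337) = 403.7
  D: 0 + 2(337) = 674.1
  A: 906.5 (inert)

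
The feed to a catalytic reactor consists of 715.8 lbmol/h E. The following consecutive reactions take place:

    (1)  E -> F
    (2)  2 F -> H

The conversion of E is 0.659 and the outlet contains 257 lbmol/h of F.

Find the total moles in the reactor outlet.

608 lbmol/h

Conversion of E: E consumed = 1ξ₁ = 0.659 × 715.8 → ξ₁ = 471.7 lbmol/h.
F balance: n_F = 0 + 1ξ₁ − 2ξ₂ = 257 → ξ₂ = (1·471.7 − 257)/2 = 107.4 lbmol/h.
Outlet amounts (n = n₀ + Σ ν·ξ):
  E: 715.8 − 1(471.7) = 244.1
  F: 0 + 1(471.7) − 2(107.4) = 257
  H: 0 + 1(107.4) = 107.4
Total out = 244.1 + 257 + 107.4 = 608.4 lbmol/h.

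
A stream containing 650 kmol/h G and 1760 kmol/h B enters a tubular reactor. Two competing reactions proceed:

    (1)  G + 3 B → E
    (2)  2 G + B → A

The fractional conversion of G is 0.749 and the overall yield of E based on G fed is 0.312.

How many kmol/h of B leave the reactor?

Yield of E: 1ξ₁ / 650 = 0.312 → ξ₁ = 202.8 kmol/h.
Conversion of G: 1ξ₁ + 2ξ₂ = 0.749 × 650 = 486.9 → ξ₂ = 142 kmol/h.
Outlet amounts (n = n₀ + Σ ν·ξ):
  G: 650 − 1(202.8) − 2(142) = 163.1
  B: 1760 − 3(202.8) − 1(142) = 1010
  E: 0 + 1(202.8) = 202.8
  A: 0 + 1(142) = 142

1010 kmol/h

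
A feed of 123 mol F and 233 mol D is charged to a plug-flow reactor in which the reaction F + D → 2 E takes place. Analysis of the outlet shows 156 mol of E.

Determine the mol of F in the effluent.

45 mol

For E: n = n₀ + 2ξ → 156 = 0 + 2ξ, giving ξ = 78 mol.
Outlet amounts (n = n₀ + ν ξ):
  F: 123 − 1(78) = 45
  D: 233 − 1(78) = 155
  E: 0 + 2(78) = 156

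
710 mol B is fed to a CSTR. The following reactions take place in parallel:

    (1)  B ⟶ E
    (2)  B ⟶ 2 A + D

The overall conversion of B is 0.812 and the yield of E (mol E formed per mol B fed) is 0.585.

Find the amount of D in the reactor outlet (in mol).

Yield of E: 1ξ₁ / 710 = 0.585 → ξ₁ = 415.3 mol.
Conversion of B: 1ξ₁ + 1ξ₂ = 0.812 × 710 = 576.5 → ξ₂ = 161.2 mol.
Outlet amounts (n = n₀ + Σ ν·ξ):
  B: 710 − 1(415.3) − 1(161.2) = 133.5
  E: 0 + 1(415.3) = 415.3
  A: 0 + 2(161.2) = 322.3
  D: 0 + 1(161.2) = 161.2

161 mol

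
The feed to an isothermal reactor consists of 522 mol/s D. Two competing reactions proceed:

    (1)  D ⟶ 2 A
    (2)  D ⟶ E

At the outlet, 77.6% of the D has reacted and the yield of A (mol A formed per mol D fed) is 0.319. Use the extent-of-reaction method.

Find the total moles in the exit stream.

605 mol/s

Yield of A: 2ξ₁ / 522 = 0.319 → ξ₁ = 83.26 mol/s.
Conversion of D: 1ξ₁ + 1ξ₂ = 0.776 × 522 = 405.1 → ξ₂ = 321.8 mol/s.
Outlet amounts (n = n₀ + Σ ν·ξ):
  D: 522 − 1(83.26) − 1(321.8) = 116.9
  A: 0 + 2(83.26) = 166.5
  E: 0 + 1(321.8) = 321.8
Total out = 116.9 + 166.5 + 321.8 = 605.3 mol/s.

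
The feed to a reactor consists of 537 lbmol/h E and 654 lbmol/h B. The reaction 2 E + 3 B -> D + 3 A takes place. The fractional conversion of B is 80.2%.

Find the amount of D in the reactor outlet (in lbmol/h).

175 lbmol/h

B reacted = 0.802 × 654 = 524.5 lbmol/h; ν_B = −3, so ξ = 524.5/3 = 174.8 lbmol/h.
Outlet amounts (n = n₀ + ν ξ):
  E: 537 − 2(174.8) = 187.3
  B: 654 − 3(174.8) = 129.5
  D: 0 + 1(174.8) = 174.8
  A: 0 + 3(174.8) = 524.5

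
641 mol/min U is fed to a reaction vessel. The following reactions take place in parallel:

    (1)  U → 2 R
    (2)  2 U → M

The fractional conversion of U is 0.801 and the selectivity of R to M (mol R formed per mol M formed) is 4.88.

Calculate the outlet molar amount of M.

116 mol/min

Conversion of U: U consumed = 0.801 × 641 = 513.4 mol/min = 1ξ₁ + 2ξ₂.
Selectivity: 2ξ₁ / (1ξ₂) = 4.88 → ξ₁ = 2.44 ξ₂.
Substitute: (1·2.44 + 2) ξ₂ = 513.4 → ξ₂ = 115.6 mol/min, ξ₁ = 282.2 mol/min.
Outlet amounts (n = n₀ + Σ ν·ξ):
  U: 641 − 1(282.2) − 2(115.6) = 127.6
  R: 0 + 2(282.2) = 564.3
  M: 0 + 1(115.6) = 115.6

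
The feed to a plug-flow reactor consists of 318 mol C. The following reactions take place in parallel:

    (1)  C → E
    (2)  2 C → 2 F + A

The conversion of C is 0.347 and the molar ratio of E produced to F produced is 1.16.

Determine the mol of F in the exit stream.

51.1 mol

Conversion of C: C consumed = 0.347 × 318 = 110.3 mol = 1ξ₁ + 2ξ₂.
Selectivity: 1ξ₁ / (2ξ₂) = 1.16 → ξ₁ = 2.32 ξ₂.
Substitute: (1·2.32 + 2) ξ₂ = 110.3 → ξ₂ = 25.54 mol, ξ₁ = 59.26 mol.
Outlet amounts (n = n₀ + Σ ν·ξ):
  C: 318 − 1(59.26) − 2(25.54) = 207.7
  E: 0 + 1(59.26) = 59.26
  F: 0 + 2(25.54) = 51.09
  A: 0 + 1(25.54) = 25.54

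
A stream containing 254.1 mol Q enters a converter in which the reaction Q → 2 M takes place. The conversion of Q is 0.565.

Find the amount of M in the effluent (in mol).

287 mol

Q reacted = 0.565 × 254.1 = 143.6 mol; ν_Q = −1, so ξ = 143.6/1 = 143.6 mol.
Outlet amounts (n = n₀ + ν ξ):
  Q: 254.1 − 1(143.6) = 110.5
  M: 0 + 2(143.6) = 287.1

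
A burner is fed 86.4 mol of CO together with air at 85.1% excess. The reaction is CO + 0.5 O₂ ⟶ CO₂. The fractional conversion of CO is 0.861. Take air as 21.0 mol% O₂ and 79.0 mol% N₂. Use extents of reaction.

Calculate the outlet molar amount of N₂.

301 mol

Stoichiometric O₂ = 0.5 × 86.4 = 43.2 mol; O₂ fed = 43.2 × 1.851 = 79.96 mol.
N₂ fed = 79.96 × 79/21 = 300.8 mol.
Fuel reacted = 0.861 × 86.4 → ξ = 74.39 mol.
Outlet (n = n₀ + ν ξ):
  CO: 86.4 − 1(74.39) = 12.01
  O₂: 79.96 − 0.5(74.39) = 42.77
  N₂: 300.8 (inert)
  CO₂: 0 + 1(74.39) = 74.39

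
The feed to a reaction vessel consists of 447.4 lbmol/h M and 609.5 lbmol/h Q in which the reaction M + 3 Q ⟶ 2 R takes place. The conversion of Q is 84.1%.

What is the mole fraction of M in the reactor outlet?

Q reacted = 0.841 × 609.5 = 512.6 lbmol/h; ν_Q = −3, so ξ = 512.6/3 = 170.9 lbmol/h.
Outlet amounts (n = n₀ + ν ξ):
  M: 447.4 − 1(170.9) = 276.5
  Q: 609.5 − 3(170.9) = 96.91
  R: 0 + 2(170.9) = 341.7
Total out = 715.2 lbmol/h; y_M = 276.5 / 715.2 = 0.3867.

0.387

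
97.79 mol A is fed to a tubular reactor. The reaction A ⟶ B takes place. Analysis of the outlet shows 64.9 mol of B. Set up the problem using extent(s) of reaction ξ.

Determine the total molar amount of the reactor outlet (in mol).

97.8 mol

For B: n = n₀ + 1ξ → 64.9 = 0 + 1ξ, giving ξ = 64.9 mol.
Outlet amounts (n = n₀ + ν ξ):
  A: 97.79 − 1(64.9) = 32.89
  B: 0 + 1(64.9) = 64.9
Total out = 32.89 + 64.9 = 97.79 mol.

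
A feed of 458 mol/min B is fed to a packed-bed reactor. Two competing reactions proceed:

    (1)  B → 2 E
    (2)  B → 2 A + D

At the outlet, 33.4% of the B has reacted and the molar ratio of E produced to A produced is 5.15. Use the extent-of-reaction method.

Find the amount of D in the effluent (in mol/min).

24.9 mol/min

Conversion of B: B consumed = 0.334 × 458 = 153 mol/min = 1ξ₁ + 1ξ₂.
Selectivity: 2ξ₁ / (2ξ₂) = 5.15 → ξ₁ = 5.15 ξ₂.
Substitute: (1·5.15 + 1) ξ₂ = 153 → ξ₂ = 24.87 mol/min, ξ₁ = 128.1 mol/min.
Outlet amounts (n = n₀ + Σ ν·ξ):
  B: 458 − 1(128.1) − 1(24.87) = 305
  E: 0 + 2(128.1) = 256.2
  A: 0 + 2(24.87) = 49.75
  D: 0 + 1(24.87) = 24.87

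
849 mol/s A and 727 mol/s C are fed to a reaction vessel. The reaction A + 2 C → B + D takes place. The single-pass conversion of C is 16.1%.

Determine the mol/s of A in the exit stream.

790 mol/s

C reacted = 0.161 × 727 = 117 mol/s; ν_C = −2, so ξ = 117/2 = 58.52 mol/s.
Outlet amounts (n = n₀ + ν ξ):
  A: 849 − 1(58.52) = 790.5
  C: 727 − 2(58.52) = 610
  B: 0 + 1(58.52) = 58.52
  D: 0 + 1(58.52) = 58.52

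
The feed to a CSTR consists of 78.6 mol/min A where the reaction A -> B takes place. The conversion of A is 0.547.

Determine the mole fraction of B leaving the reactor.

A reacted = 0.547 × 78.6 = 42.99 mol/min; ν_A = −1, so ξ = 42.99/1 = 42.99 mol/min.
Outlet amounts (n = n₀ + ν ξ):
  A: 78.6 − 1(42.99) = 35.61
  B: 0 + 1(42.99) = 42.99
Total out = 78.6 mol/min; y_B = 42.99 / 78.6 = 0.547.

0.547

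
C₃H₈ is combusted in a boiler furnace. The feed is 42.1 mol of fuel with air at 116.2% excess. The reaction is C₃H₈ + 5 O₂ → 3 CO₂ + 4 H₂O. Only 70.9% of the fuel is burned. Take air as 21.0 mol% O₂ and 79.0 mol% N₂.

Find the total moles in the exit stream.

Stoichiometric O₂ = 5 × 42.1 = 210.5 mol; O₂ fed = 210.5 × 2.162 = 455.1 mol.
N₂ fed = 455.1 × 79/21 = 1712 mol.
Fuel reacted = 0.709 × 42.1 → ξ = 29.85 mol.
Outlet (n = n₀ + ν ξ):
  C₃H₈: 42.1 − 1(29.85) = 12.25
  O₂: 455.1 − 5(29.85) = 305.9
  N₂: 1712 (inert)
  CO₂: 0 + 3(29.85) = 89.55
  H₂O: 0 + 4(29.85) = 119.4
Total out = 12.25 + 305.9 + 1712 + 89.55 + 119.4 = 2239 mol.

2240 mol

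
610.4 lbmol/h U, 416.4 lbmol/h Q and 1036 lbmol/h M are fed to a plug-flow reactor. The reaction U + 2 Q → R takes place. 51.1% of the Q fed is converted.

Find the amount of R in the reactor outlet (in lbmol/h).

Q reacted = 0.511 × 416.4 = 212.8 lbmol/h; ν_Q = −2, so ξ = 212.8/2 = 106.4 lbmol/h.
Outlet amounts (n = n₀ + ν ξ):
  U: 610.4 − 1(106.4) = 504
  Q: 416.4 − 2(106.4) = 203.6
  R: 0 + 1(106.4) = 106.4
  M: 1036 (inert)

106 lbmol/h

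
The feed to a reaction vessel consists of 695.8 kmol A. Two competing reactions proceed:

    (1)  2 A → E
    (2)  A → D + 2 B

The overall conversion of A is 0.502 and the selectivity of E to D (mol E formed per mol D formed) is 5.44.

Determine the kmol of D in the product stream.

29.4 kmol

Conversion of A: A consumed = 0.502 × 695.8 = 349.3 kmol = 2ξ₁ + 1ξ₂.
Selectivity: 1ξ₁ / (1ξ₂) = 5.44 → ξ₁ = 5.44 ξ₂.
Substitute: (2·5.44 + 1) ξ₂ = 349.3 → ξ₂ = 29.4 kmol, ξ₁ = 159.9 kmol.
Outlet amounts (n = n₀ + Σ ν·ξ):
  A: 695.8 − 2(159.9) − 1(29.4) = 346.5
  E: 0 + 1(159.9) = 159.9
  D: 0 + 1(29.4) = 29.4
  B: 0 + 2(29.4) = 58.8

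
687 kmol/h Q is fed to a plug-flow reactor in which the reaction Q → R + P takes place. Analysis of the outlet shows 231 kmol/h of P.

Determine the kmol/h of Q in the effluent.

For P: n = n₀ + 1ξ → 231 = 0 + 1ξ, giving ξ = 231 kmol/h.
Outlet amounts (n = n₀ + ν ξ):
  Q: 687 − 1(231) = 456
  R: 0 + 1(231) = 231
  P: 0 + 1(231) = 231

456 kmol/h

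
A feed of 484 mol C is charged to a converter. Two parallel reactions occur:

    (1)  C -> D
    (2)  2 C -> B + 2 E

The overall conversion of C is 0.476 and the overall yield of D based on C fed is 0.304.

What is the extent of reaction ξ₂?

Yield of D: 1ξ₁ / 484 = 0.304 → ξ₁ = 147.1 mol.
Conversion of C: 1ξ₁ + 2ξ₂ = 0.476 × 484 = 230.4 → ξ₂ = 41.62 mol.
Outlet amounts (n = n₀ + Σ ν·ξ):
  C: 484 − 1(147.1) − 2(41.62) = 253.6
  D: 0 + 1(147.1) = 147.1
  B: 0 + 1(41.62) = 41.62
  E: 0 + 2(41.62) = 83.25

ξ₂ = 41.6 mol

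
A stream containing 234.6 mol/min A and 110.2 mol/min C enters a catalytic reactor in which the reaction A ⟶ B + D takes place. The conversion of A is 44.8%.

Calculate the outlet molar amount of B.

105 mol/min

A reacted = 0.448 × 234.6 = 105.1 mol/min; ν_A = −1, so ξ = 105.1/1 = 105.1 mol/min.
Outlet amounts (n = n₀ + ν ξ):
  A: 234.6 − 1(105.1) = 129.5
  B: 0 + 1(105.1) = 105.1
  D: 0 + 1(105.1) = 105.1
  C: 110.2 (inert)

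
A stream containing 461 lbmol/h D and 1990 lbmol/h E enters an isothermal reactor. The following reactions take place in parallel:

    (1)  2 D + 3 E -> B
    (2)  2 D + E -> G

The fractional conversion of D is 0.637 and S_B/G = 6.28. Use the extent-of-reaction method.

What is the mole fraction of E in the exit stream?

0.835

Conversion of D: D consumed = 0.637 × 461 = 293.7 lbmol/h = 2ξ₁ + 2ξ₂.
Selectivity: 1ξ₁ / (1ξ₂) = 6.28 → ξ₁ = 6.28 ξ₂.
Substitute: (2·6.28 + 2) ξ₂ = 293.7 → ξ₂ = 20.17 lbmol/h, ξ₁ = 126.7 lbmol/h.
Outlet amounts (n = n₀ + Σ ν·ξ):
  D: 461 − 2(126.7) − 2(20.17) = 167.3
  E: 1990 − 3(126.7) − 1(20.17) = 1590
  B: 0 + 1(126.7) = 126.7
  G: 0 + 1(20.17) = 20.17
Total out = 1904 lbmol/h; y_E = 1590 / 1904 = 0.835.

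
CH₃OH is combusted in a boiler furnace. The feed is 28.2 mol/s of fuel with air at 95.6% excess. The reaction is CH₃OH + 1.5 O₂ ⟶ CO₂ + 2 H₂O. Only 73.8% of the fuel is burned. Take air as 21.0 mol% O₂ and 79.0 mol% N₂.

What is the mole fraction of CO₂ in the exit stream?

Stoichiometric O₂ = 1.5 × 28.2 = 42.3 mol/s; O₂ fed = 42.3 × 1.956 = 82.74 mol/s.
N₂ fed = 82.74 × 79/21 = 311.3 mol/s.
Fuel reacted = 0.738 × 28.2 → ξ = 20.81 mol/s.
Outlet (n = n₀ + ν ξ):
  CH₃OH: 28.2 − 1(20.81) = 7.388
  O₂: 82.74 − 1.5(20.81) = 51.52
  N₂: 311.3 (inert)
  CO₂: 0 + 1(20.81) = 20.81
  H₂O: 0 + 2(20.81) = 41.62
Total out = 432.6 mol/s; y_CO₂ = 20.81 / 432.6 = 0.04811.

0.0481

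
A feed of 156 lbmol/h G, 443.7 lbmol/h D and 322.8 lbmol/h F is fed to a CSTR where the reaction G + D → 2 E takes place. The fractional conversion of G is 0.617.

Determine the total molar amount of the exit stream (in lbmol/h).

G reacted = 0.617 × 156 = 96.25 lbmol/h; ν_G = −1, so ξ = 96.25/1 = 96.25 lbmol/h.
Outlet amounts (n = n₀ + ν ξ):
  G: 156 − 1(96.25) = 59.75
  D: 443.7 − 1(96.25) = 347.4
  E: 0 + 2(96.25) = 192.5
  F: 322.8 (inert)
Total out = 59.75 + 347.4 + 192.5 + 322.8 = 922.5 lbmol/h.

922 lbmol/h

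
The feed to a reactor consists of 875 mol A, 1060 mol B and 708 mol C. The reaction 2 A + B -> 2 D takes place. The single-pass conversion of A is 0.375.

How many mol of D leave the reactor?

328 mol

A reacted = 0.375 × 875 = 328.1 mol; ν_A = −2, so ξ = 328.1/2 = 164.1 mol.
Outlet amounts (n = n₀ + ν ξ):
  A: 875 − 2(164.1) = 546.9
  B: 1060 − 1(164.1) = 895.9
  D: 0 + 2(164.1) = 328.1
  C: 708 (inert)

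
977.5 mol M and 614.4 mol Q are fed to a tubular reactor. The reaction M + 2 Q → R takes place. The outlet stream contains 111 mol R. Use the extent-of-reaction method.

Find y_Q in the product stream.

For R: n = n₀ + 1ξ → 111 = 0 + 1ξ, giving ξ = 111 mol.
Outlet amounts (n = n₀ + ν ξ):
  M: 977.5 − 1(111) = 866.5
  Q: 614.4 − 2(111) = 392.4
  R: 0 + 1(111) = 111
Total out = 1370 mol; y_Q = 392.4 / 1370 = 0.2864.

0.286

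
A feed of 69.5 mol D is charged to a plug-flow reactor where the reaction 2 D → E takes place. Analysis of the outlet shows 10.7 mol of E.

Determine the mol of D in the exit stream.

For E: n = n₀ + 1ξ → 10.7 = 0 + 1ξ, giving ξ = 10.7 mol.
Outlet amounts (n = n₀ + ν ξ):
  D: 69.5 − 2(10.7) = 48.1
  E: 0 + 1(10.7) = 10.7

48.1 mol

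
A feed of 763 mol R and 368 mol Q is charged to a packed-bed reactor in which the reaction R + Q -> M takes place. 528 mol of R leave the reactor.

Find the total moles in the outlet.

896 mol

For R: n = n₀ − 1ξ → 528 = 763 − 1ξ, giving ξ = 235 mol.
Outlet amounts (n = n₀ + ν ξ):
  R: 763 − 1(235) = 528
  Q: 368 − 1(235) = 133
  M: 0 + 1(235) = 235
Total out = 528 + 133 + 235 = 896 mol.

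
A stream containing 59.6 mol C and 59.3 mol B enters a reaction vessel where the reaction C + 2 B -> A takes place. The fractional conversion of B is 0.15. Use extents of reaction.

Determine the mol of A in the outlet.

4.45 mol

B reacted = 0.15 × 59.3 = 8.895 mol; ν_B = −2, so ξ = 8.895/2 = 4.447 mol.
Outlet amounts (n = n₀ + ν ξ):
  C: 59.6 − 1(4.447) = 55.15
  B: 59.3 − 2(4.447) = 50.41
  A: 0 + 1(4.447) = 4.447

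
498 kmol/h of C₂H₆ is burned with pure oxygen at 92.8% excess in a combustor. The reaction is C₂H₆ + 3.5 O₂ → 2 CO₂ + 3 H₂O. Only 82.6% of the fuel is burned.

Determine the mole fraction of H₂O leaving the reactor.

Stoichiometric O₂ = 3.5 × 498 = 1743 kmol/h; O₂ fed = 1743 × 1.928 = 3361 kmol/h.
Fuel reacted = 0.826 × 498 → ξ = 411.3 kmol/h.
Outlet (n = n₀ + ν ξ):
  C₂H₆: 498 − 1(411.3) = 86.65
  O₂: 3361 − 3.5(411.3) = 1921
  CO₂: 0 + 2(411.3) = 822.7
  H₂O: 0 + 3(411.3) = 1234
Total out = 4064 kmol/h; y_H₂O = 1234 / 4064 = 0.3036.

0.304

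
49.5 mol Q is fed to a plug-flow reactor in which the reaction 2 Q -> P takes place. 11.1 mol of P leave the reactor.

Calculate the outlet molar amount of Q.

27.3 mol

For P: n = n₀ + 1ξ → 11.1 = 0 + 1ξ, giving ξ = 11.1 mol.
Outlet amounts (n = n₀ + ν ξ):
  Q: 49.5 − 2(11.1) = 27.3
  P: 0 + 1(11.1) = 11.1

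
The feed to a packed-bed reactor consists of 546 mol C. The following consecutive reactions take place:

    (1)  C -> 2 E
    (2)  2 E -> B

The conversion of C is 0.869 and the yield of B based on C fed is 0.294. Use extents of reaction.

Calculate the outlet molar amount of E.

628 mol

Conversion of C: C consumed = 1ξ₁ = 0.869 × 546 → ξ₁ = 474.5 mol.
Yield of B: 1ξ₂ / 546 = 0.294 → ξ₂ = 160.5 mol.
Outlet amounts (n = n₀ + Σ ν·ξ):
  C: 546 − 1(474.5) = 71.53
  E: 0 + 2(474.5) − 2(160.5) = 627.9
  B: 0 + 1(160.5) = 160.5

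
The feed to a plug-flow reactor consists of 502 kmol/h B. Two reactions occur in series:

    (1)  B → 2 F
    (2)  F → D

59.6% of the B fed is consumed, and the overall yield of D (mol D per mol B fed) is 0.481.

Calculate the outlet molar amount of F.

357 kmol/h

Conversion of B: B consumed = 1ξ₁ = 0.596 × 502 → ξ₁ = 299.2 kmol/h.
Yield of D: 1ξ₂ / 502 = 0.481 → ξ₂ = 241.5 kmol/h.
Outlet amounts (n = n₀ + Σ ν·ξ):
  B: 502 − 1(299.2) = 202.8
  F: 0 + 2(299.2) − 1(241.5) = 356.9
  D: 0 + 1(241.5) = 241.5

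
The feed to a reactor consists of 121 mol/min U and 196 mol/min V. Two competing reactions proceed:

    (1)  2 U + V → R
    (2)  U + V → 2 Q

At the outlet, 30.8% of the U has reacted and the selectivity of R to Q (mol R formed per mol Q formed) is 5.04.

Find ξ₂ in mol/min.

Conversion of U: U consumed = 0.308 × 121 = 37.27 mol/min = 2ξ₁ + 1ξ₂.
Selectivity: 1ξ₁ / (2ξ₂) = 5.04 → ξ₁ = 10.08 ξ₂.
Substitute: (2·10.08 + 1) ξ₂ = 37.27 → ξ₂ = 1.761 mol/min, ξ₁ = 17.75 mol/min.
Outlet amounts (n = n₀ + Σ ν·ξ):
  U: 121 − 2(17.75) − 1(1.761) = 83.73
  V: 196 − 1(17.75) − 1(1.761) = 176.5
  R: 0 + 1(17.75) = 17.75
  Q: 0 + 2(1.761) = 3.522

ξ₂ = 1.76 mol/min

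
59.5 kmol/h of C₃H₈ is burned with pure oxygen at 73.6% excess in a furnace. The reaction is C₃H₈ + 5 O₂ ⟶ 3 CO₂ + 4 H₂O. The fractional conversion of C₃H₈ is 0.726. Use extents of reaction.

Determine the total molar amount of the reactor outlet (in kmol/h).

Stoichiometric O₂ = 5 × 59.5 = 297.5 kmol/h; O₂ fed = 297.5 × 1.736 = 516.5 kmol/h.
Fuel reacted = 0.726 × 59.5 → ξ = 43.2 kmol/h.
Outlet (n = n₀ + ν ξ):
  C₃H₈: 59.5 − 1(43.2) = 16.3
  O₂: 516.5 − 5(43.2) = 300.5
  CO₂: 0 + 3(43.2) = 129.6
  H₂O: 0 + 4(43.2) = 172.8
Total out = 16.3 + 300.5 + 129.6 + 172.8 = 619.2 kmol/h.

619 kmol/h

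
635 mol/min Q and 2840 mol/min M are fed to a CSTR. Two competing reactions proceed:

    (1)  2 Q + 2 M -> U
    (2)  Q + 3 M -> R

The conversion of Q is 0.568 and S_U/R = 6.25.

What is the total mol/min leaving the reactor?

2890 mol/min

Conversion of Q: Q consumed = 0.568 × 635 = 360.7 mol/min = 2ξ₁ + 1ξ₂.
Selectivity: 1ξ₁ / (1ξ₂) = 6.25 → ξ₁ = 6.25 ξ₂.
Substitute: (2·6.25 + 1) ξ₂ = 360.7 → ξ₂ = 26.72 mol/min, ξ₁ = 167 mol/min.
Outlet amounts (n = n₀ + Σ ν·ξ):
  Q: 635 − 2(167) − 1(26.72) = 274.3
  M: 2840 − 2(167) − 3(26.72) = 2426
  U: 0 + 1(167) = 167
  R: 0 + 1(26.72) = 26.72
Total out = 274.3 + 2426 + 167 + 26.72 = 2894 mol/min.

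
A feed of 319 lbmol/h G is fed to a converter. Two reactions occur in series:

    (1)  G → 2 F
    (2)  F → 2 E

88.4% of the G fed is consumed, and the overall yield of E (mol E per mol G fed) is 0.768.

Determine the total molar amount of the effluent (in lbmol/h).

Conversion of G: G consumed = 1ξ₁ = 0.884 × 319 → ξ₁ = 282 lbmol/h.
Yield of E: 2ξ₂ / 319 = 0.768 → ξ₂ = 122.5 lbmol/h.
Outlet amounts (n = n₀ + Σ ν·ξ):
  G: 319 − 1(282) = 37
  F: 0 + 2(282) − 1(122.5) = 441.5
  E: 0 + 2(122.5) = 245
Total out = 37 + 441.5 + 245 = 723.5 lbmol/h.

723 lbmol/h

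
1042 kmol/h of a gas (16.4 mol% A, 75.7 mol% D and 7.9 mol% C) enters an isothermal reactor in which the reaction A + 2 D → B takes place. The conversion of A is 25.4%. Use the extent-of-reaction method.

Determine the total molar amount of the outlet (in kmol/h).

955 kmol/h

A reacted = 0.254 × 170.9 = 43.41 kmol/h; ν_A = −1, so ξ = 43.41/1 = 43.41 kmol/h.
Outlet amounts (n = n₀ + ν ξ):
  A: 170.9 − 1(43.41) = 127.5
  D: 788.8 − 2(43.41) = 702
  B: 0 + 1(43.41) = 43.41
  C: 82.32 (inert)
Total out = 127.5 + 702 + 43.41 + 82.32 = 955.2 kmol/h.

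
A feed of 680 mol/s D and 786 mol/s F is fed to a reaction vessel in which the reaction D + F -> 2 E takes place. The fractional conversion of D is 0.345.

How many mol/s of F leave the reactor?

D reacted = 0.345 × 680 = 234.6 mol/s; ν_D = −1, so ξ = 234.6/1 = 234.6 mol/s.
Outlet amounts (n = n₀ + ν ξ):
  D: 680 − 1(234.6) = 445.4
  F: 786 − 1(234.6) = 551.4
  E: 0 + 2(234.6) = 469.2

551 mol/s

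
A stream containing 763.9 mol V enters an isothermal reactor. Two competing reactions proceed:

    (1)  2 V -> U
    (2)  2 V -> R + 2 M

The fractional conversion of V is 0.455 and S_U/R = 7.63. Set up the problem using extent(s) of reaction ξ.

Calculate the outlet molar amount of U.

Conversion of V: V consumed = 0.455 × 763.9 = 347.6 mol = 2ξ₁ + 2ξ₂.
Selectivity: 1ξ₁ / (1ξ₂) = 7.63 → ξ₁ = 7.63 ξ₂.
Substitute: (2·7.63 + 2) ξ₂ = 347.6 → ξ₂ = 20.14 mol, ξ₁ = 153.6 mol.
Outlet amounts (n = n₀ + Σ ν·ξ):
  V: 763.9 − 2(153.6) − 2(20.14) = 416.3
  U: 0 + 1(153.6) = 153.6
  R: 0 + 1(20.14) = 20.14
  M: 0 + 2(20.14) = 40.28

154 mol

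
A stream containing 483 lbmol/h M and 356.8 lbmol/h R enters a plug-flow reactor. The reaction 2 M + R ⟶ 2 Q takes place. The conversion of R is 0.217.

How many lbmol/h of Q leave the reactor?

155 lbmol/h

R reacted = 0.217 × 356.8 = 77.43 lbmol/h; ν_R = −1, so ξ = 77.43/1 = 77.43 lbmol/h.
Outlet amounts (n = n₀ + ν ξ):
  M: 483 − 2(77.43) = 328.1
  R: 356.8 − 1(77.43) = 279.4
  Q: 0 + 2(77.43) = 154.9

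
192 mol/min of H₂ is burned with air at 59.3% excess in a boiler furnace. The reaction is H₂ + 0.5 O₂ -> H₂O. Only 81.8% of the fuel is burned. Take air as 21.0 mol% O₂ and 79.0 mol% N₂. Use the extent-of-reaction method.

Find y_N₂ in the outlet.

Stoichiometric O₂ = 0.5 × 192 = 96 mol/min; O₂ fed = 96 × 1.593 = 152.9 mol/min.
N₂ fed = 152.9 × 79/21 = 575.3 mol/min.
Fuel reacted = 0.818 × 192 → ξ = 157.1 mol/min.
Outlet (n = n₀ + ν ξ):
  H₂: 192 − 1(157.1) = 34.94
  O₂: 152.9 − 0.5(157.1) = 74.4
  N₂: 575.3 (inert)
  H₂O: 0 + 1(157.1) = 157.1
Total out = 841.7 mol/min; y_N₂ = 575.3 / 841.7 = 0.6835.

0.683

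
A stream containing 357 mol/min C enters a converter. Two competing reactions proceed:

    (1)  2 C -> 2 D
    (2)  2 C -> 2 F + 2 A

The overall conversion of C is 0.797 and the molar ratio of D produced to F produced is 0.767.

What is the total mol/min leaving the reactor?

Conversion of C: C consumed = 0.797 × 357 = 284.5 mol/min = 2ξ₁ + 2ξ₂.
Selectivity: 2ξ₁ / (2ξ₂) = 0.767 → ξ₁ = 0.767 ξ₂.
Substitute: (2·0.767 + 2) ξ₂ = 284.5 → ξ₂ = 80.51 mol/min, ξ₁ = 61.75 mol/min.
Outlet amounts (n = n₀ + Σ ν·ξ):
  C: 357 − 2(61.75) − 2(80.51) = 72.47
  D: 0 + 2(61.75) = 123.5
  F: 0 + 2(80.51) = 161
  A: 0 + 2(80.51) = 161
Total out = 72.47 + 123.5 + 161 + 161 = 518 mol/min.

518 mol/min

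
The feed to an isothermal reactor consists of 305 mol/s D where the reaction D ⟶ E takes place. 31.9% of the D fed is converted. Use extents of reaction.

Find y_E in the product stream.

0.319

D reacted = 0.319 × 305 = 97.3 mol/s; ν_D = −1, so ξ = 97.3/1 = 97.3 mol/s.
Outlet amounts (n = n₀ + ν ξ):
  D: 305 − 1(97.3) = 207.7
  E: 0 + 1(97.3) = 97.3
Total out = 305 mol/s; y_E = 97.3 / 305 = 0.319.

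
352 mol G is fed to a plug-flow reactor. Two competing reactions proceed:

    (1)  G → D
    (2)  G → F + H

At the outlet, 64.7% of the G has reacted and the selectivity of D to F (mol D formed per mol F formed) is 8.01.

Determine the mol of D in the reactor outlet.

Conversion of G: G consumed = 0.647 × 352 = 227.7 mol = 1ξ₁ + 1ξ₂.
Selectivity: 1ξ₁ / (1ξ₂) = 8.01 → ξ₁ = 8.01 ξ₂.
Substitute: (1·8.01 + 1) ξ₂ = 227.7 → ξ₂ = 25.28 mol, ξ₁ = 202.5 mol.
Outlet amounts (n = n₀ + Σ ν·ξ):
  G: 352 − 1(202.5) − 1(25.28) = 124.3
  D: 0 + 1(202.5) = 202.5
  F: 0 + 1(25.28) = 25.28
  H: 0 + 1(25.28) = 25.28

202 mol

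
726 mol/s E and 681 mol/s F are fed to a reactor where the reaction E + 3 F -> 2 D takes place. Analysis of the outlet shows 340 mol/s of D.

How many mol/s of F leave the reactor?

171 mol/s

For D: n = n₀ + 2ξ → 340 = 0 + 2ξ, giving ξ = 170 mol/s.
Outlet amounts (n = n₀ + ν ξ):
  E: 726 − 1(170) = 556
  F: 681 − 3(170) = 171
  D: 0 + 2(170) = 340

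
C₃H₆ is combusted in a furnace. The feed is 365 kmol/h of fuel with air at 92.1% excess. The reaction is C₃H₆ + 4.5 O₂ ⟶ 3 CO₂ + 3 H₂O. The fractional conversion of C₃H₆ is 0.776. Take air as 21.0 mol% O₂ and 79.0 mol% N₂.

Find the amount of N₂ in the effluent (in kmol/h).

11900 kmol/h

Stoichiometric O₂ = 4.5 × 365 = 1642 kmol/h; O₂ fed = 1642 × 1.921 = 3155 kmol/h.
N₂ fed = 3155 × 79/21 = 11870 kmol/h.
Fuel reacted = 0.776 × 365 → ξ = 283.2 kmol/h.
Outlet (n = n₀ + ν ξ):
  C₃H₆: 365 − 1(283.2) = 81.76
  O₂: 3155 − 4.5(283.2) = 1881
  N₂: 11870 (inert)
  CO₂: 0 + 3(283.2) = 849.7
  H₂O: 0 + 3(283.2) = 849.7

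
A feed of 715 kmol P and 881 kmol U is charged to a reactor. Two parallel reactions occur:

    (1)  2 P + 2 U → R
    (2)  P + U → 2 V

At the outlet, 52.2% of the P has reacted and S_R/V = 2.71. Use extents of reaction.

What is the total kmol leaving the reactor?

Conversion of P: P consumed = 0.522 × 715 = 373.2 kmol = 2ξ₁ + 1ξ₂.
Selectivity: 1ξ₁ / (2ξ₂) = 2.71 → ξ₁ = 5.42 ξ₂.
Substitute: (2·5.42 + 1) ξ₂ = 373.2 → ξ₂ = 31.52 kmol, ξ₁ = 170.9 kmol.
Outlet amounts (n = n₀ + Σ ν·ξ):
  P: 715 − 2(170.9) − 1(31.52) = 341.8
  U: 881 − 2(170.9) − 1(31.52) = 507.8
  R: 0 + 1(170.9) = 170.9
  V: 0 + 2(31.52) = 63.05
Total out = 341.8 + 507.8 + 170.9 + 63.05 = 1083 kmol.

1080 kmol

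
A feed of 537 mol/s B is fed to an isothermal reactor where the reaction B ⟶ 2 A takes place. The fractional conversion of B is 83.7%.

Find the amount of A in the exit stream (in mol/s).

899 mol/s

B reacted = 0.837 × 537 = 449.5 mol/s; ν_B = −1, so ξ = 449.5/1 = 449.5 mol/s.
Outlet amounts (n = n₀ + ν ξ):
  B: 537 − 1(449.5) = 87.53
  A: 0 + 2(449.5) = 898.9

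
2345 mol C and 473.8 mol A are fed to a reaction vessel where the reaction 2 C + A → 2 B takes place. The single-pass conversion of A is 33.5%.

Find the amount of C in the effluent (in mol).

A reacted = 0.335 × 473.8 = 158.7 mol; ν_A = −1, so ξ = 158.7/1 = 158.7 mol.
Outlet amounts (n = n₀ + ν ξ):
  C: 2345 − 2(158.7) = 2028
  A: 473.8 − 1(158.7) = 315.1
  B: 0 + 2(158.7) = 317.4

2030 mol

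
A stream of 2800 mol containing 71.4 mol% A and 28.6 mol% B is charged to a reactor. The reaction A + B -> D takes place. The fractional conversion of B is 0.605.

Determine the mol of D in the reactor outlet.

484 mol

B reacted = 0.605 × 800.8 = 484.5 mol; ν_B = −1, so ξ = 484.5/1 = 484.5 mol.
Outlet amounts (n = n₀ + ν ξ):
  A: 1999 − 1(484.5) = 1515
  B: 800.8 − 1(484.5) = 316.3
  D: 0 + 1(484.5) = 484.5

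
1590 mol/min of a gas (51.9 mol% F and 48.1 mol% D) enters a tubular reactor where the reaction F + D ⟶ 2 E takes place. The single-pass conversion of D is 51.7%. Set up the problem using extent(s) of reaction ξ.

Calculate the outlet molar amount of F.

430 mol/min

D reacted = 0.517 × 764.8 = 395.4 mol/min; ν_D = −1, so ξ = 395.4/1 = 395.4 mol/min.
Outlet amounts (n = n₀ + ν ξ):
  F: 825.2 − 1(395.4) = 429.8
  D: 764.8 − 1(395.4) = 369.4
  E: 0 + 2(395.4) = 790.8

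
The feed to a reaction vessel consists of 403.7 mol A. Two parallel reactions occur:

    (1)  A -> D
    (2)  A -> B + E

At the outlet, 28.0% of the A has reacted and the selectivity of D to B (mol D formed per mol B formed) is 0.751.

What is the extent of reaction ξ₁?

ξ₁ = 48.5 mol

Conversion of A: A consumed = 0.28 × 403.7 = 113 mol = 1ξ₁ + 1ξ₂.
Selectivity: 1ξ₁ / (1ξ₂) = 0.751 → ξ₁ = 0.751 ξ₂.
Substitute: (1·0.751 + 1) ξ₂ = 113 → ξ₂ = 64.56 mol, ξ₁ = 48.48 mol.
Outlet amounts (n = n₀ + Σ ν·ξ):
  A: 403.7 − 1(48.48) − 1(64.56) = 290.7
  D: 0 + 1(48.48) = 48.48
  B: 0 + 1(64.56) = 64.56
  E: 0 + 1(64.56) = 64.56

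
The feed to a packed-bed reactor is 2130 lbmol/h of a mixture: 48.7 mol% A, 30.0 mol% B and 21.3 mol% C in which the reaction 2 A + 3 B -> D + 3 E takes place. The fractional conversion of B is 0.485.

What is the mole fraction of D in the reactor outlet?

B reacted = 0.485 × 639 = 309.9 lbmol/h; ν_B = −3, so ξ = 309.9/3 = 103.3 lbmol/h.
Outlet amounts (n = n₀ + ν ξ):
  A: 1037 − 2(103.3) = 830.7
  B: 639 − 3(103.3) = 329.1
  D: 0 + 1(103.3) = 103.3
  E: 0 + 3(103.3) = 309.9
  C: 453.7 (inert)
Total out = 2027 lbmol/h; y_D = 103.3 / 2027 = 0.05097.

0.051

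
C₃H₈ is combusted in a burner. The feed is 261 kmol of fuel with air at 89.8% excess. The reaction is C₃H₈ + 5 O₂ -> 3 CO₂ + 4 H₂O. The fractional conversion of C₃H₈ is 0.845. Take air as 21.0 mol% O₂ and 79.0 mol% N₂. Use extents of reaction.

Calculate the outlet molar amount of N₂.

9320 kmol

Stoichiometric O₂ = 5 × 261 = 1305 kmol; O₂ fed = 1305 × 1.898 = 2477 kmol.
N₂ fed = 2477 × 79/21 = 9318 kmol.
Fuel reacted = 0.845 × 261 → ξ = 220.5 kmol.
Outlet (n = n₀ + ν ξ):
  C₃H₈: 261 − 1(220.5) = 40.46
  O₂: 2477 − 5(220.5) = 1374
  N₂: 9318 (inert)
  CO₂: 0 + 3(220.5) = 661.6
  H₂O: 0 + 4(220.5) = 882.2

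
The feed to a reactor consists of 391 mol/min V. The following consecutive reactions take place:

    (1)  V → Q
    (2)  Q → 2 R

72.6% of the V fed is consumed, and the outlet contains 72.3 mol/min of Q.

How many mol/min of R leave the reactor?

423 mol/min

Conversion of V: V consumed = 1ξ₁ = 0.726 × 391 → ξ₁ = 283.9 mol/min.
Q balance: n_Q = 0 + 1ξ₁ − 1ξ₂ = 72.3 → ξ₂ = (1·283.9 − 72.3)/1 = 211.6 mol/min.
Outlet amounts (n = n₀ + Σ ν·ξ):
  V: 391 − 1(283.9) = 107.1
  Q: 0 + 1(283.9) − 1(211.6) = 72.3
  R: 0 + 2(211.6) = 423.1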